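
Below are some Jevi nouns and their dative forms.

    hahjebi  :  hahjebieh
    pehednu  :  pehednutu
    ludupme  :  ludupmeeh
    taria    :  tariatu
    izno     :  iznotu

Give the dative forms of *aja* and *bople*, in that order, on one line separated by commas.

ajatu, bopleeh

The pattern is front/back vowel harmony: -eh when the last vowel of the stem is a front vowel (*hahjebi*, *ludupme*); -tu when the last vowel of the stem is a back vowel (*pehednu*, *taria*, *izno*).
Since the last vowel of *aja* is /a/ (a back vowel), it takes -tu, giving *ajatu*.
*bople*: last vowel = /e/, a front vowel → -eh → *bopleeh*.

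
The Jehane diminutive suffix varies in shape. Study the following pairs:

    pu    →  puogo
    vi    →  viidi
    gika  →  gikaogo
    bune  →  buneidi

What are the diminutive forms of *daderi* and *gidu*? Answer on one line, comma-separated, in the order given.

Looking at the last vowel of each stem: -idi when the last vowel of the stem is a front vowel (*vi*, *bune*); -ogo when the last vowel of the stem is a back vowel (*pu*, *gika*).
*daderi*: last vowel = /i/, a front vowel → -idi → *daderiidi*.
*gidu* — last vowel /u/ (a back vowel) → -ogo → *giduogo*.

daderiidi, giduogo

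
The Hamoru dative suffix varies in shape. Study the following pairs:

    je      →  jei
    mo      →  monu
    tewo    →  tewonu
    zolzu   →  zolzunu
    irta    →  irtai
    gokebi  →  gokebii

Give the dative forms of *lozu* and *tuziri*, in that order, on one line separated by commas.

lozunu, tuzirii

Looking at the last vowel of each stem: -nu when the last vowel of the stem is a rounded vowel (*mo*, *tewo*, *zolzu*); -i when the last vowel of the stem is an unrounded vowel (*je*, *irta*, *gokebi*).
*lozu*: last vowel = /u/, a rounded vowel → -nu → *lozunu*.
*tuziri* — last vowel /i/ (an unrounded vowel) → -i → *tuzirii*.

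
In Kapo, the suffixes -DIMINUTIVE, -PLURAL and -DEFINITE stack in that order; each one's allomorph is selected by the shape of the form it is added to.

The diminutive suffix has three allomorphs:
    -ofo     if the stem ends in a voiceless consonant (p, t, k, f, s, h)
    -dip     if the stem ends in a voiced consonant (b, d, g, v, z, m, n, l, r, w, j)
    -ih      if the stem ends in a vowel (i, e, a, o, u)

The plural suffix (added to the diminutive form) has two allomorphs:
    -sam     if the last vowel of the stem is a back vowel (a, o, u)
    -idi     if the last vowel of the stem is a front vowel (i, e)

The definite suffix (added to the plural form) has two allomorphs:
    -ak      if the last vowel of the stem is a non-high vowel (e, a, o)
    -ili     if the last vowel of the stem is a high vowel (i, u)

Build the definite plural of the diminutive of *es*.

The final sound of *es* is /s/, which is a voiceless consonant, so the diminutive suffix is -ofo, giving *esofo*.
The diminutive form *esofo*: last vowel = /o/, a back vowel → -sam → *esofosam*.
Since the last vowel of the plural form *esofosam* is /a/ (a non-high vowel), it takes -ak, giving *esofosamak*.

esofosamak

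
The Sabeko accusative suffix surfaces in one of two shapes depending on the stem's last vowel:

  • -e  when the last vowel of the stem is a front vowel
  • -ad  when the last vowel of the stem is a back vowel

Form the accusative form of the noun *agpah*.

agpahad

*agpah* — last vowel /a/ (a back vowel) → -ad → *agpahad*.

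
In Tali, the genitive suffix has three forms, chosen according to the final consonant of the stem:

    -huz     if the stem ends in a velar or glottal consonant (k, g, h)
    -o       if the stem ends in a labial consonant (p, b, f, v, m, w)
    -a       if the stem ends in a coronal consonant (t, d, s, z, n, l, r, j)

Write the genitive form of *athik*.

athikhuz

*athik*: final consonant = /k/, velar/glottal → -huz → *athikhuz*.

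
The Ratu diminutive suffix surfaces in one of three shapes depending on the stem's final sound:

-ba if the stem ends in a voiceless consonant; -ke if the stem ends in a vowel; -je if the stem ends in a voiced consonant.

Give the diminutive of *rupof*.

*rupof*: final sound = /f/, a voiceless consonant → -ba → *rupofba*.

rupofba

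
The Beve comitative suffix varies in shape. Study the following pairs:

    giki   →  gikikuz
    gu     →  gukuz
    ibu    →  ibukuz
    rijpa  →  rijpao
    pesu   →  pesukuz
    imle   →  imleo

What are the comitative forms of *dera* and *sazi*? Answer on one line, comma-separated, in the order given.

The suffix is conditioned by the last vowel: -kuz when the last vowel of the stem is a high vowel (*giki*, *gu*, *ibu*, *pesu*); -o when the last vowel of the stem is a non-high vowel (*rijpa*, *imle*).
*dera*: last vowel = /a/, a non-high vowel → -o → *derao*.
*sazi*: last vowel = /i/, a high vowel → -kuz → *sazikuz*.

derao, sazikuz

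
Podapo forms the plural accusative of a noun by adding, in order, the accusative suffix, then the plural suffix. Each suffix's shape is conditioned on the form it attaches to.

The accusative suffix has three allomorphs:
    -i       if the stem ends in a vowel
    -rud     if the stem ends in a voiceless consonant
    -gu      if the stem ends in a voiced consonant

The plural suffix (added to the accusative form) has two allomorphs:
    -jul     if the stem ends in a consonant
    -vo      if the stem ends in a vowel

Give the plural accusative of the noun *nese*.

neseivo

Since the final sound of *nese* is /e/ (a vowel), it takes -i, giving *nesei*.
The accusative form *nesei* — final sound /i/ (a vowel) → -vo → *neseivo*.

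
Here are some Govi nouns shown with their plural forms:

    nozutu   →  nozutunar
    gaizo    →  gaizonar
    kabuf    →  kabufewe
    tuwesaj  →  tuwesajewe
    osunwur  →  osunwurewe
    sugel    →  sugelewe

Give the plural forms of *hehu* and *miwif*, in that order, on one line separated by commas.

hehunar, miwifewe

The suffix is conditioned by the final sound: -ewe when the stem ends in a consonant (*kabuf*, *tuwesaj*, *osunwur*, *sugel*); -nar when the stem ends in a vowel (*nozutu*, *gaizo*).
*hehu* — final sound /u/ (a vowel) → -nar → *hehunar*.
*miwif*: final sound = /f/, a consonant → -ewe → *miwifewe*.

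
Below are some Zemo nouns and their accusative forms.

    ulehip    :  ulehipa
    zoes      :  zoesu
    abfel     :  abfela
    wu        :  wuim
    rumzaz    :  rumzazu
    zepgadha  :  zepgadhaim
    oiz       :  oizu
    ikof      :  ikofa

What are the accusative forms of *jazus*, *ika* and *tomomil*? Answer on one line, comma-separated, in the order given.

jazusu, ikaim, tomomila

The alternation tracks the final sound of the stem — -u when the stem ends in a sibilant (*zoes*, *rumzaz*, *oiz*); -a when the stem ends in a non-sibilant consonant (*ulehip*, *abfel*, *ikof*); -im when the stem ends in a vowel (*wu*, *zepgadha*).
Since the final sound of *jazus* is /s/ (a sibilant), it takes -u, giving *jazusu*.
The final sound of *ika* is /a/, which is a vowel, so the suffix is -im, giving *ikaim*.
*tomomil* — final sound /l/ (a non-sibilant consonant) → -a → *tomomila*.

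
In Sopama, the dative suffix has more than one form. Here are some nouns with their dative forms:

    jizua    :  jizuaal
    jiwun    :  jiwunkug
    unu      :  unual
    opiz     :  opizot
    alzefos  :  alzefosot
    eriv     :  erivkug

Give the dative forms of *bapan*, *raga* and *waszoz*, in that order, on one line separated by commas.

bapankug, ragaal, waszozot

The suffix is conditioned by the final sound: -ot when the stem ends in a sibilant (*opiz*, *alzefos*); -kug when the stem ends in a non-sibilant consonant (*jiwun*, *eriv*); -al when the stem ends in a vowel (*jizua*, *unu*).
The final sound of *bapan* is /n/, which is a non-sibilant consonant, so the suffix is -kug, giving *bapankug*.
Since the final sound of *raga* is /a/ (a vowel), it takes -al, giving *ragaal*.
*waszoz*: final sound = /z/, a sibilant → -ot → *waszozot*.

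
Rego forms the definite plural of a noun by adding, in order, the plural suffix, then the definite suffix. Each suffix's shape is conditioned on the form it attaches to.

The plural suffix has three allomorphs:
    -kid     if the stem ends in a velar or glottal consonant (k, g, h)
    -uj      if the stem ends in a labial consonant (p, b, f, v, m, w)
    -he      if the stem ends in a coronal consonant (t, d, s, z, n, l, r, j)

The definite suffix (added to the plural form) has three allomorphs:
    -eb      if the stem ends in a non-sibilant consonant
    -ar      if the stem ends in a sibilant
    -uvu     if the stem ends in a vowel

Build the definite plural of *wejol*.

The final consonant of *wejol* is /l/, which is coronal, so the plural suffix is -he, giving *wejolhe*.
The final sound of the plural form *wejolhe* is /e/, which is a vowel, so the definite suffix is -uvu, giving *wejolheuvu*.

wejolheuvu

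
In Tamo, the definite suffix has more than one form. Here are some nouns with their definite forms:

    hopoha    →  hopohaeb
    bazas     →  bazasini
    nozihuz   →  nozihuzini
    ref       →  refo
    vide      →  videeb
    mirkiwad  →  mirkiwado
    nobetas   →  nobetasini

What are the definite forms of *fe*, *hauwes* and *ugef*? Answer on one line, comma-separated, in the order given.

feeb, hauwesini, ugefo

The pattern is sibilance of the final sound: -ini when the stem ends in a sibilant (*bazas*, *nozihuz*, *nobetas*); -o when the stem ends in a non-sibilant consonant (*ref*, *mirkiwad*); -eb when the stem ends in a vowel (*hopoha*, *vide*).
*fe*: final sound = /e/, a vowel → -eb → *feeb*.
Since the final sound of *hauwes* is /s/ (a sibilant), it takes -ini, giving *hauwesini*.
Since the final sound of *ugef* is /f/ (a non-sibilant consonant), it takes -o, giving *ugefo*.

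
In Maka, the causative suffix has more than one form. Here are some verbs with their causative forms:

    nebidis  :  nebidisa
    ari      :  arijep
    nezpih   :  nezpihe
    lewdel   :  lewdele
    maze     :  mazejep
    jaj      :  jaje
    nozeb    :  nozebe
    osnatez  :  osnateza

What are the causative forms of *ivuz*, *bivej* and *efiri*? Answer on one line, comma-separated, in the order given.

The alternation tracks the final sound of the stem — -a when the stem ends in a sibilant (*nebidis*, *osnatez*); -e when the stem ends in a non-sibilant consonant (*nezpih*, *lewdel*, *jaj*, *nozeb*); -jep when the stem ends in a vowel (*ari*, *maze*).
*ivuz* — final sound /z/ (a sibilant) → -a → *ivuza*.
*bivej* — final sound /j/ (a non-sibilant consonant) → -e → *biveje*.
Since the final sound of *efiri* is /i/ (a vowel), it takes -jep, giving *efirijep*.

ivuza, biveje, efirijep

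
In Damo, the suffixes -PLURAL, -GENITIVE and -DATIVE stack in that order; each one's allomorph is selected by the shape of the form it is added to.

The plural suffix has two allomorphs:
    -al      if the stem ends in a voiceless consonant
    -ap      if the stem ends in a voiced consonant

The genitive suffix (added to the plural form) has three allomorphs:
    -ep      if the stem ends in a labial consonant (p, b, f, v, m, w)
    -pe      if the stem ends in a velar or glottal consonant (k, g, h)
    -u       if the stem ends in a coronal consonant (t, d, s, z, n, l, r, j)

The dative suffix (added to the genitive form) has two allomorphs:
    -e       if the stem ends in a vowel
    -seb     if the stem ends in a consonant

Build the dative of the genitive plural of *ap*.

The final consonant of *ap* is /p/, which is voiceless, so the plural suffix is -al, giving *apal*.
The final consonant of the plural form *apal* is /l/, which is coronal, so the genitive suffix is -u, giving *apalu*.
Since the final sound of the genitive form *apalu* is /u/ (a vowel), it takes -e, giving *apalue*.

apalue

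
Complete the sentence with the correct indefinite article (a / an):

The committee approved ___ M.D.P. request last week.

The indefinite article is chosen by the initial *sound* of the following word, not its spelling.
The initialism *M.D.P.* is read letter by letter; the first letter, M, is pronounced /ɛm/, which begins with a vowel sound.
So the article is *an*: The committee approved an M.D.P. request last week.

an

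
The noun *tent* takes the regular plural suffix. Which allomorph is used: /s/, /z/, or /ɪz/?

/s/

The stem *tent* ends in a voiceless non-sibilant consonant.
The plural suffix surfaces as /ɪz/ after sibilants, /s/ after other voiceless consonants, and /z/ after other voiced sounds.
So the plural -s on *tent* is pronounced /s/.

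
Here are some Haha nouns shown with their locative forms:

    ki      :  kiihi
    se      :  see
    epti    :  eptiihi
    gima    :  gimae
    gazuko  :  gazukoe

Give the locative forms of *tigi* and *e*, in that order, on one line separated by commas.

The alternation tracks the last vowel of the stem — -ihi when the last vowel of the stem is a high vowel (*ki*, *epti*); -e when the last vowel of the stem is a non-high vowel (*se*, *gima*, *gazuko*).
Since the last vowel of *tigi* is /i/ (a high vowel), it takes -ihi, giving *tigiihi*.
*e*: last vowel = /e/, a non-high vowel → -e → *ee*.

tigiihi, ee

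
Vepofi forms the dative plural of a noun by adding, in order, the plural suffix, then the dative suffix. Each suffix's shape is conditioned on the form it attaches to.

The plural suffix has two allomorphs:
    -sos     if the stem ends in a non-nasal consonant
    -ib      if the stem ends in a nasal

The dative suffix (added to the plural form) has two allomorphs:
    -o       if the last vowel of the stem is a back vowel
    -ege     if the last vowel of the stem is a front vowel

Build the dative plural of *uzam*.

uzamibege

*uzam* — final consonant /m/ (a nasal) → -ib → *uzamib*.
The last vowel of the plural form *uzamib* is /i/, which is a front vowel, so the dative suffix is -ege, giving *uzamibege*.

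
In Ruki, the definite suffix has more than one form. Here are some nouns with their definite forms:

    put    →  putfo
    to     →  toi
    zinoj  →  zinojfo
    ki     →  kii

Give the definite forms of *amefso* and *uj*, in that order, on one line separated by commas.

amefsoi, ujfo

Looking at the final sound of each stem: -fo when the stem ends in a consonant (*put*, *zinoj*); -i when the stem ends in a vowel (*to*, *ki*).
The final sound of *amefso* is /o/, which is a vowel, so the suffix is -i, giving *amefsoi*.
The final sound of *uj* is /j/, which is a consonant, so the suffix is -fo, giving *ujfo*.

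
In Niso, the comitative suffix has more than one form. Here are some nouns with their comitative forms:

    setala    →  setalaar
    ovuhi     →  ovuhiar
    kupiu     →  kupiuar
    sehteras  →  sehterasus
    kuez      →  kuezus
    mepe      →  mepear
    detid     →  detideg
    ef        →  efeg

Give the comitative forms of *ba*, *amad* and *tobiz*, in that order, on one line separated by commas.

The pattern is sibilance of the final sound: -us when the stem ends in a sibilant (*sehteras*, *kuez*); -eg when the stem ends in a non-sibilant consonant (*detid*, *ef*); -ar when the stem ends in a vowel (*setala*, *ovuhi*, *kupiu*, *mepe*).
The final sound of *ba* is /a/, which is a vowel, so the suffix is -ar, giving *baar*.
The final sound of *amad* is /d/, which is a non-sibilant consonant, so the suffix is -eg, giving *amadeg*.
*tobiz* — final sound /z/ (a sibilant) → -us → *tobizus*.

baar, amadeg, tobizus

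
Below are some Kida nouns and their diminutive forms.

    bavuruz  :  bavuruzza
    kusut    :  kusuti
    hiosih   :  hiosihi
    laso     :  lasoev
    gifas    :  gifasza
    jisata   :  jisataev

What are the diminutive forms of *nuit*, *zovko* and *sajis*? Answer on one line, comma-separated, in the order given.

The suffix is conditioned by the final sound: -za when the stem ends in a sibilant (*bavuruz*, *gifas*); -i when the stem ends in a non-sibilant consonant (*kusut*, *hiosih*); -ev when the stem ends in a vowel (*laso*, *jisata*).
The final sound of *nuit* is /t/, which is a non-sibilant consonant, so the suffix is -i, giving *nuiti*.
*zovko*: final sound = /o/, a vowel → -ev → *zovkoev*.
*sajis*: final sound = /s/, a sibilant → -za → *sajisza*.

nuiti, zovkoev, sajisza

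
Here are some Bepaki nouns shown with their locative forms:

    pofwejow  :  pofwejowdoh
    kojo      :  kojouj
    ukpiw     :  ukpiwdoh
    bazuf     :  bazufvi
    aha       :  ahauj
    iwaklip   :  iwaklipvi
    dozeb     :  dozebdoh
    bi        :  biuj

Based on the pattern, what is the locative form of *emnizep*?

Looking at the final sound of each stem: -vi when the stem ends in a voiceless consonant (*bazuf*, *iwaklip*); -doh when the stem ends in a voiced consonant (*pofwejow*, *ukpiw*, *dozeb*); -uj when the stem ends in a vowel (*kojo*, *aha*, *bi*).
Since the final sound of *emnizep* is /p/ (a voiceless consonant), it takes -vi, giving *emnizepvi*.

emnizepvi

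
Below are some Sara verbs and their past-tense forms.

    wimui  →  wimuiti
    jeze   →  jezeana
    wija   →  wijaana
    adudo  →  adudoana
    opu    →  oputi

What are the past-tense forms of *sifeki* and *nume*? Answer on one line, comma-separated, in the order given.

The alternation tracks the last vowel of the stem — -ti when the last vowel of the stem is a high vowel (*wimui*, *opu*); -ana when the last vowel of the stem is a non-high vowel (*jeze*, *wija*, *adudo*).
*sifeki* — last vowel /i/ (a high vowel) → -ti → *sifekiti*.
Since the last vowel of *nume* is /e/ (a non-high vowel), it takes -ana, giving *numeana*.

sifekiti, numeana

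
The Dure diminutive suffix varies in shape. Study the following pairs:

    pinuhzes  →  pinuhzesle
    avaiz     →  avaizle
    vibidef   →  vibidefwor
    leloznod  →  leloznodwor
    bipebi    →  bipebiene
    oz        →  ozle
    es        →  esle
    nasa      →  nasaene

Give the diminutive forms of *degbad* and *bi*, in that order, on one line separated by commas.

degbadwor, biene

The alternation tracks the final sound of the stem — -le when the stem ends in a sibilant (*pinuhzes*, *avaiz*, *oz*, *es*); -wor when the stem ends in a non-sibilant consonant (*vibidef*, *leloznod*); -ene when the stem ends in a vowel (*bipebi*, *nasa*).
*degbad* — final sound /d/ (a non-sibilant consonant) → -wor → *degbadwor*.
The final sound of *bi* is /i/, which is a vowel, so the suffix is -ene, giving *biene*.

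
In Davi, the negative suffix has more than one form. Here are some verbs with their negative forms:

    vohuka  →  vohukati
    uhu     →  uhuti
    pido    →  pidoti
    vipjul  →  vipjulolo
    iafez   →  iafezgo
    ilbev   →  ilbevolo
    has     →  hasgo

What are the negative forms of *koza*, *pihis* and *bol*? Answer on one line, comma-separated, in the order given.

kozati, pihisgo, bololo

The pattern is sibilance of the final sound: -go when the stem ends in a sibilant (*iafez*, *has*); -olo when the stem ends in a non-sibilant consonant (*vipjul*, *ilbev*); -ti when the stem ends in a vowel (*vohuka*, *uhu*, *pido*).
The final sound of *koza* is /a/, which is a vowel, so the suffix is -ti, giving *kozati*.
Since the final sound of *pihis* is /s/ (a sibilant), it takes -go, giving *pihisgo*.
*bol* — final sound /l/ (a non-sibilant consonant) → -olo → *bololo*.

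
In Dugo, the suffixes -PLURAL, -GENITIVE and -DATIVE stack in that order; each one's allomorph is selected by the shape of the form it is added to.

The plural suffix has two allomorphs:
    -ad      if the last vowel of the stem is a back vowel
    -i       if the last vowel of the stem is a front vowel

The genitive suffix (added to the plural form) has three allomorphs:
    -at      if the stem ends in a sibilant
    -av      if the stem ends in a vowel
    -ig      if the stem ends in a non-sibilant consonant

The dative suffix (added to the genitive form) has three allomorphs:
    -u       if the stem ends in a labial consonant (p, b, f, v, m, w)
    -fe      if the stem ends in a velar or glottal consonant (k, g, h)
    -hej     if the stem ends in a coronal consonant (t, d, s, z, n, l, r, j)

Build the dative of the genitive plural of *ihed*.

ihediavu

*ihed* — last vowel /e/ (a front vowel) → -i → *ihedi*.
The plural form *ihedi* — final sound /i/ (a vowel) → -av → *ihediav*.
The genitive form *ihediav*: final consonant = /v/, labial → -u → *ihediavu*.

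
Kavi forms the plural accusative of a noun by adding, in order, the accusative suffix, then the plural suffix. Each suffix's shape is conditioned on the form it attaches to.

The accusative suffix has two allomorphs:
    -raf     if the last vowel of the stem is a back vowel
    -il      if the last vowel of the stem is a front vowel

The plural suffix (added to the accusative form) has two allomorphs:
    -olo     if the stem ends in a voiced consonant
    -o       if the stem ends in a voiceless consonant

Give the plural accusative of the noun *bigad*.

The last vowel of *bigad* is /a/, which is a back vowel, so the accusative suffix is -raf, giving *bigadraf*.
Since the final consonant of the accusative form *bigadraf* is /f/ (voiceless), it takes -o, giving *bigadrafo*.

bigadrafo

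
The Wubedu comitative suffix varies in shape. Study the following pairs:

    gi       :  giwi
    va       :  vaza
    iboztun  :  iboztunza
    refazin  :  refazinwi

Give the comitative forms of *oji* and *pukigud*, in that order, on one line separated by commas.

ojiwi, pukigudza

The pattern is front/back vowel harmony: -wi when the last vowel of the stem is a front vowel (*gi*, *refazin*); -za when the last vowel of the stem is a back vowel (*va*, *iboztun*).
The last vowel of *oji* is /i/, which is a front vowel, so the suffix is -wi, giving *ojiwi*.
*pukigud*: last vowel = /u/, a back vowel → -za → *pukigudza*.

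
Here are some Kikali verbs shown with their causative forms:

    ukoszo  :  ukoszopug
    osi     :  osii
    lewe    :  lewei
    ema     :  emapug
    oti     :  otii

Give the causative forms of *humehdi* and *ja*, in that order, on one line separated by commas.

humehdii, japug

The alternation tracks the last vowel of the stem — -i when the last vowel of the stem is a front vowel (*osi*, *lewe*, *oti*); -pug when the last vowel of the stem is a back vowel (*ukoszo*, *ema*).
The last vowel of *humehdi* is /i/, which is a front vowel, so the suffix is -i, giving *humehdii*.
*ja*: last vowel = /a/, a back vowel → -pug → *japug*.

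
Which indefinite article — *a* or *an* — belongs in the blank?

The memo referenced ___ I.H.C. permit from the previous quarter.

an

The indefinite article is chosen by the initial *sound* of the following word, not its spelling.
The initialism *I.H.C.* is read letter by letter; the first letter, I, is pronounced /aɪ/, which begins with a vowel sound.
So the article is *an*: The memo referenced an I.H.C. permit from the previous quarter.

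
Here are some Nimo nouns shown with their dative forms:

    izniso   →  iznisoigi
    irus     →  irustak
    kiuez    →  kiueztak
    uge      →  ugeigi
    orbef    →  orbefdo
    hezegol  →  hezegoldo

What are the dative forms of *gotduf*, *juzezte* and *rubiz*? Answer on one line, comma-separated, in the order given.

gotdufdo, juzezteigi, rubiztak

Looking at the final sound of each stem: -tak when the stem ends in a sibilant (*irus*, *kiuez*); -do when the stem ends in a non-sibilant consonant (*orbef*, *hezegol*); -igi when the stem ends in a vowel (*izniso*, *uge*).
*gotduf*: final sound = /f/, a non-sibilant consonant → -do → *gotdufdo*.
*juzezte*: final sound = /e/, a vowel → -igi → *juzezteigi*.
*rubiz*: final sound = /z/, a sibilant → -tak → *rubiztak*.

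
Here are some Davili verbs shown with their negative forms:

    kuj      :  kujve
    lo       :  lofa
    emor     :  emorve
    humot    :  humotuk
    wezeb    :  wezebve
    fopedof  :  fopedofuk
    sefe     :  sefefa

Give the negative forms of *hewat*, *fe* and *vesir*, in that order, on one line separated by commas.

hewatuk, fefa, vesirve

The suffix is conditioned by the final sound: -uk when the stem ends in a voiceless consonant (*humot*, *fopedof*); -ve when the stem ends in a voiced consonant (*kuj*, *emor*, *wezeb*); -fa when the stem ends in a vowel (*lo*, *sefe*).
*hewat*: final sound = /t/, a voiceless consonant → -uk → *hewatuk*.
*fe* — final sound /e/ (a vowel) → -fa → *fefa*.
Since the final sound of *vesir* is /r/ (a voiced consonant), it takes -ve, giving *vesirve*.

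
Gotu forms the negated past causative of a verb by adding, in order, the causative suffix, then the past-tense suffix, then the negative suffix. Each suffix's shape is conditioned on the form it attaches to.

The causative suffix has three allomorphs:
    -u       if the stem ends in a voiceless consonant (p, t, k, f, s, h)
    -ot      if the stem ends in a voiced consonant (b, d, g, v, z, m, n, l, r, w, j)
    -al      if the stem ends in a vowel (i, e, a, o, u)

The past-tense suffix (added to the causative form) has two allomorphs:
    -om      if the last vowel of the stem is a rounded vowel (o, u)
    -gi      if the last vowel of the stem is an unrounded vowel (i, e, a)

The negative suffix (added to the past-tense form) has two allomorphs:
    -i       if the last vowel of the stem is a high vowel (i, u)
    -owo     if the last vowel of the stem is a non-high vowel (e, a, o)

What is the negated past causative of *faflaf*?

faflafuomowo

Since the final sound of *faflaf* is /f/ (a voiceless consonant), it takes -u, giving *faflafu*.
Since the last vowel of the causative form *faflafu* is /u/ (a rounded vowel), it takes -om, giving *faflafuom*.
The last vowel of the past-tense form *faflafuom* is /o/, which is a non-high vowel, so the negative suffix is -owo, giving *faflafuomowo*.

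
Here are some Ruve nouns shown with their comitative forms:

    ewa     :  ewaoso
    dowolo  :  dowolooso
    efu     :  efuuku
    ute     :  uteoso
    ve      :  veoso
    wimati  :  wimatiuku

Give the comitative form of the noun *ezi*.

The alternation tracks the last vowel of the stem — -uku when the last vowel of the stem is a high vowel (*efu*, *wimati*); -oso when the last vowel of the stem is a non-high vowel (*ewa*, *dowolo*, *ute*, *ve*).
The last vowel of *ezi* is /i/, which is a high vowel, so the suffix is -uku, giving *eziuku*.

eziuku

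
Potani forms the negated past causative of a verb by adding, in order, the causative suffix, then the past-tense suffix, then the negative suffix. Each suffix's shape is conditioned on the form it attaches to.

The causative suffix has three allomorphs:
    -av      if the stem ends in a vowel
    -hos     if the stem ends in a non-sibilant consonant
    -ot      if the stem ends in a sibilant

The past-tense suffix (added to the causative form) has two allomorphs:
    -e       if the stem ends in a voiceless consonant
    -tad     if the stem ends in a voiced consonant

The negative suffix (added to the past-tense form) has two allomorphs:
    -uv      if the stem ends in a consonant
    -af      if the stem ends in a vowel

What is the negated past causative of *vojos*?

*vojos*: final sound = /s/, a sibilant → -ot → *vojosot*.
Since the final consonant of the causative form *vojosot* is /t/ (voiceless), it takes -e, giving *vojosote*.
The past-tense form *vojosote*: final sound = /e/, a vowel → -af → *vojosoteaf*.

vojosoteaf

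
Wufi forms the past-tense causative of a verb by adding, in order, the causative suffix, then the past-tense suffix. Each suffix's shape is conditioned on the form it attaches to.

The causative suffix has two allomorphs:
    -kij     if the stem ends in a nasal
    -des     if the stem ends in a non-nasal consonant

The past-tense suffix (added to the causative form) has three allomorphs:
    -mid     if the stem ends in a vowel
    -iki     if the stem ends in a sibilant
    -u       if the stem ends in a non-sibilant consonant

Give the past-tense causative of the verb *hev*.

hevdesiki

*hev*: final consonant = /v/, non-nasal → -des → *hevdes*.
The causative form *hevdes*: final sound = /s/, a sibilant → -iki → *hevdesiki*.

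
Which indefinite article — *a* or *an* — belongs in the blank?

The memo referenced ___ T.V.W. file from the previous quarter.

The indefinite article is chosen by the initial *sound* of the following word, not its spelling.
The initialism *T.V.W.* is read letter by letter; the first letter, T, is pronounced /tiː/, which begins with a consonant sound.
So the article is *a*: The memo referenced a T.V.W. file from the previous quarter.

a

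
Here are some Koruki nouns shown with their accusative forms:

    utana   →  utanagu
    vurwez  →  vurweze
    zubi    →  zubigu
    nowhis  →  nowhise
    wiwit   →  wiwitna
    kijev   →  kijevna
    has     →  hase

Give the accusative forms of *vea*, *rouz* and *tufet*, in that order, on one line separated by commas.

veagu, rouze, tufetna

The suffix is conditioned by the final sound: -e when the stem ends in a sibilant (*vurwez*, *nowhis*, *has*); -na when the stem ends in a non-sibilant consonant (*wiwit*, *kijev*); -gu when the stem ends in a vowel (*utana*, *zubi*).
*vea*: final sound = /a/, a vowel → -gu → *veagu*.
The final sound of *rouz* is /z/, which is a sibilant, so the suffix is -e, giving *rouze*.
Since the final sound of *tufet* is /t/ (a non-sibilant consonant), it takes -na, giving *tufetna*.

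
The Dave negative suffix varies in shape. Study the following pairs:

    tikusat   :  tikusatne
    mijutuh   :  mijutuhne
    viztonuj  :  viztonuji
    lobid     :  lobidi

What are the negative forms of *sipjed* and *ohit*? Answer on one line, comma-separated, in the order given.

sipjedi, ohitne

Looking at the final consonant of each stem: -ne when the stem ends in a voiceless consonant (*tikusat*, *mijutuh*); -i when the stem ends in a voiced consonant (*viztonuj*, *lobid*).
*sipjed*: final consonant = /d/, voiced → -i → *sipjedi*.
*ohit* — final consonant /t/ (voiceless) → -ne → *ohitne*.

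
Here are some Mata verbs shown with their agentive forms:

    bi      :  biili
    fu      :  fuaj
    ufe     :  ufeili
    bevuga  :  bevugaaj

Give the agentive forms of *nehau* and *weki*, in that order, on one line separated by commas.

Looking at the last vowel of each stem: -ili when the last vowel of the stem is a front vowel (*bi*, *ufe*); -aj when the last vowel of the stem is a back vowel (*fu*, *bevuga*).
*nehau* — last vowel /u/ (a back vowel) → -aj → *nehauaj*.
*weki* — last vowel /i/ (a front vowel) → -ili → *wekiili*.

nehauaj, wekiili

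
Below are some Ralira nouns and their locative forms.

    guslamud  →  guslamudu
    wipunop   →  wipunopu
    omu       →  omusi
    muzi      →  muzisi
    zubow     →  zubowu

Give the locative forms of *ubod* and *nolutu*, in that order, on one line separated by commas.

The suffix is conditioned by the final sound: -u when the stem ends in a consonant (*guslamud*, *wipunop*, *zubow*); -si when the stem ends in a vowel (*omu*, *muzi*).
*ubod*: final sound = /d/, a consonant → -u → *ubodu*.
*nolutu* — final sound /u/ (a vowel) → -si → *nolutusi*.

ubodu, nolutusi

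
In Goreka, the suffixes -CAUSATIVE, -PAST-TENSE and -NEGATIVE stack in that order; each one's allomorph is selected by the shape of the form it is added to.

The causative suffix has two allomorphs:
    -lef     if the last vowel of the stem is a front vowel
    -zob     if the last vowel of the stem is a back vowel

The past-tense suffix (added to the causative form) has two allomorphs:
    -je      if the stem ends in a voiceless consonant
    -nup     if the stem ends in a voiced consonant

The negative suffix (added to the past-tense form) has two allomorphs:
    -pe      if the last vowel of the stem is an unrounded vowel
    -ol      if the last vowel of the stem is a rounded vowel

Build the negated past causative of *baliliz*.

*baliliz*: last vowel = /i/, a front vowel → -lef → *balilizlef*.
Since the final consonant of the causative form *balilizlef* is /f/ (voiceless), it takes -je, giving *balilizlefje*.
Since the last vowel of the past-tense form *balilizlefje* is /e/ (an unrounded vowel), it takes -pe, giving *balilizlefjepe*.

balilizlefjepe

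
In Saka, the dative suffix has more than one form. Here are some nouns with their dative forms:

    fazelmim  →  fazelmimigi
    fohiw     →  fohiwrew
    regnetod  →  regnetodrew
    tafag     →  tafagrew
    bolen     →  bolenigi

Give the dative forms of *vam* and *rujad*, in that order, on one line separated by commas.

vamigi, rujadrew

The alternation tracks the final consonant of the stem — -igi when the stem ends in a nasal (*fazelmim*, *bolen*); -rew when the stem ends in a non-nasal consonant (*fohiw*, *regnetod*, *tafag*).
*vam*: final consonant = /m/, a nasal → -igi → *vamigi*.
*rujad*: final consonant = /d/, non-nasal → -rew → *rujadrew*.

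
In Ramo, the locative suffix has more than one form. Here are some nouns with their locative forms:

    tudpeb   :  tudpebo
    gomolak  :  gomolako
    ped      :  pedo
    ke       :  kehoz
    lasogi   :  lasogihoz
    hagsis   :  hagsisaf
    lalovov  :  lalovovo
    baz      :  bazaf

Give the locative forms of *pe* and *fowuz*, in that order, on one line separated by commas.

Looking at the final sound of each stem: -af when the stem ends in a sibilant (*hagsis*, *baz*); -o when the stem ends in a non-sibilant consonant (*tudpeb*, *gomolak*, *ped*, *lalovov*); -hoz when the stem ends in a vowel (*ke*, *lasogi*).
Since the final sound of *pe* is /e/ (a vowel), it takes -hoz, giving *pehoz*.
Since the final sound of *fowuz* is /z/ (a sibilant), it takes -af, giving *fowuzaf*.

pehoz, fowuzaf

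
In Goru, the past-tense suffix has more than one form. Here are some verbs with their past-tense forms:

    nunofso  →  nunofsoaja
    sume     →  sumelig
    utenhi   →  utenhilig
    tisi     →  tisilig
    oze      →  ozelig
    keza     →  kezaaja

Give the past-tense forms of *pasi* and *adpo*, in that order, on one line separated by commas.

Looking at the last vowel of each stem: -lig when the last vowel of the stem is a front vowel (*sume*, *utenhi*, *tisi*, *oze*); -aja when the last vowel of the stem is a back vowel (*nunofso*, *keza*).
*pasi*: last vowel = /i/, a front vowel → -lig → *pasilig*.
*adpo* — last vowel /o/ (a back vowel) → -aja → *adpoaja*.

pasilig, adpoaja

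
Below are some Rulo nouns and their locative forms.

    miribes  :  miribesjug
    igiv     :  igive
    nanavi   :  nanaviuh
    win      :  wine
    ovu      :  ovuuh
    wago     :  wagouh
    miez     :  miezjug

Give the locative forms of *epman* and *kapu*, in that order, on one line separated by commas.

epmane, kapuuh

The pattern is sibilance of the final sound: -jug when the stem ends in a sibilant (*miribes*, *miez*); -e when the stem ends in a non-sibilant consonant (*igiv*, *win*); -uh when the stem ends in a vowel (*nanavi*, *ovu*, *wago*).
*epman* — final sound /n/ (a non-sibilant consonant) → -e → *epmane*.
The final sound of *kapu* is /u/, which is a vowel, so the suffix is -uh, giving *kapuuh*.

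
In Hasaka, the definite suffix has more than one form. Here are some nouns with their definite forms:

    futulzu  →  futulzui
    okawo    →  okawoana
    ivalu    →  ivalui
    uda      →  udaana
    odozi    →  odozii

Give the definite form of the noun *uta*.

utaana

The suffix is conditioned by the last vowel: -i when the last vowel of the stem is a high vowel (*futulzu*, *ivalu*, *odozi*); -ana when the last vowel of the stem is a non-high vowel (*okawo*, *uda*).
*uta*: last vowel = /a/, a non-high vowel → -ana → *utaana*.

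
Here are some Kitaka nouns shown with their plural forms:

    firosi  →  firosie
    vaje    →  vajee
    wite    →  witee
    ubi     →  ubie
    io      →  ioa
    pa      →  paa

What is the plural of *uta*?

utaa

Looking at the last vowel of each stem: -e when the last vowel of the stem is a front vowel (*firosi*, *vaje*, *wite*, *ubi*); -a when the last vowel of the stem is a back vowel (*io*, *pa*).
*uta*: last vowel = /a/, a back vowel → -a → *utaa*.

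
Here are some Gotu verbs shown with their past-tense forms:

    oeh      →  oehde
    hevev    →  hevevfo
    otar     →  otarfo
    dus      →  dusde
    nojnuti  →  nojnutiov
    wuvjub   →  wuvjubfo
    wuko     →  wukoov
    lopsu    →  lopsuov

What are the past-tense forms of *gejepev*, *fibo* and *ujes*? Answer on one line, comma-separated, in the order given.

gejepevfo, fiboov, ujesde

Looking at the final sound of each stem: -de when the stem ends in a voiceless consonant (*oeh*, *dus*); -fo when the stem ends in a voiced consonant (*hevev*, *otar*, *wuvjub*); -ov when the stem ends in a vowel (*nojnuti*, *wuko*, *lopsu*).
The final sound of *gejepev* is /v/, which is a voiced consonant, so the suffix is -fo, giving *gejepevfo*.
*fibo*: final sound = /o/, a vowel → -ov → *fiboov*.
The final sound of *ujes* is /s/, which is a voiceless consonant, so the suffix is -de, giving *ujesde*.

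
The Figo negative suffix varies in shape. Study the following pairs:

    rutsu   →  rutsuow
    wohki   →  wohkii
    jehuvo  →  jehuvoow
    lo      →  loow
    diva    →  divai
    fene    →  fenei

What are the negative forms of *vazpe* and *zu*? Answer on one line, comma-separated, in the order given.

vazpei, zuow

Looking at the last vowel of each stem: -ow when the last vowel of the stem is a rounded vowel (*rutsu*, *jehuvo*, *lo*); -i when the last vowel of the stem is an unrounded vowel (*wohki*, *diva*, *fene*).
*vazpe*: last vowel = /e/, an unrounded vowel → -i → *vazpei*.
The last vowel of *zu* is /u/, which is a rounded vowel, so the suffix is -ow, giving *zuow*.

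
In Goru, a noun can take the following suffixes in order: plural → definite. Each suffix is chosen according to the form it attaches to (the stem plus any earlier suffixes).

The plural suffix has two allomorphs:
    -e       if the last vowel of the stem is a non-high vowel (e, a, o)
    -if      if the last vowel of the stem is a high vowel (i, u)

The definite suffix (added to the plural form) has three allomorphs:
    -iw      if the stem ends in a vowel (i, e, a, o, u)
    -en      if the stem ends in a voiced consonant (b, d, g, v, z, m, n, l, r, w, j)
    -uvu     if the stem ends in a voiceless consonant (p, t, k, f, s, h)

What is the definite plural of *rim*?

rimifuvu

The last vowel of *rim* is /i/, which is a high vowel, so the plural suffix is -if, giving *rimif*.
The final sound of the plural form *rimif* is /f/, which is a voiceless consonant, so the definite suffix is -uvu, giving *rimifuvu*.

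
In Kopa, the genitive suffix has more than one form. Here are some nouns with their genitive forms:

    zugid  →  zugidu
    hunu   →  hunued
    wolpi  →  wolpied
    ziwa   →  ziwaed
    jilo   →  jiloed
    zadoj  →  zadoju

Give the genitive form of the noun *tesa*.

Looking at the final sound of each stem: -u when the stem ends in a consonant (*zugid*, *zadoj*); -ed when the stem ends in a vowel (*hunu*, *wolpi*, *ziwa*, *jilo*).
*tesa*: final sound = /a/, a vowel → -ed → *tesaed*.

tesaed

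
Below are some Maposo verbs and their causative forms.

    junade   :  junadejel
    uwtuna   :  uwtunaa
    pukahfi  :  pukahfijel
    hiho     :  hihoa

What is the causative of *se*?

sejel

Looking at the last vowel of each stem: -jel when the last vowel of the stem is a front vowel (*junade*, *pukahfi*); -a when the last vowel of the stem is a back vowel (*uwtuna*, *hiho*).
The last vowel of *se* is /e/, which is a front vowel, so the suffix is -jel, giving *sejel*.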